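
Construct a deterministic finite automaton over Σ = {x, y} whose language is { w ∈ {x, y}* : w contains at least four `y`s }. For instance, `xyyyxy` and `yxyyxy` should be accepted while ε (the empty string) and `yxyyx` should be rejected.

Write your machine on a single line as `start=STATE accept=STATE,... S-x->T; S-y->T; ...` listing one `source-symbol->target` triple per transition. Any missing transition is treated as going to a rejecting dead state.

Count `y`s, saturating at 5: states S0 through S4 mean 0 through 4 `y`s seen; S5 means more than 4. Each `y` increments (capped at S5); other symbols loop. Accept from {S4, S5}.
6 states suffice.
        x   y  
>  S0   S0  S1 
   S1   S1  S2 
   S2   S2  S3 
   S3   S3  S4 
 * S4   S4  S5 
 * S5   S5  S5 
(> = start, * = accepting)

start=S0; accept=S4,S5; S0-x->S0; S0-y->S1; S1-x->S1; S1-y->S2; S2-x->S2; S2-y->S3; S3-x->S3; S3-y->S4; S4-x->S4; S4-y->S5; S5-x->S5; S5-y->S5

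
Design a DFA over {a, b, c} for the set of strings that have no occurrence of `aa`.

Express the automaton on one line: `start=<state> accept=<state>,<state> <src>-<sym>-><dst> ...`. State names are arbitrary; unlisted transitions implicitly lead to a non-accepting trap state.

This is the complement of 'contains `aa`'. Use the same substring-matching states — S0 through S2 holding how much of `aa` has just been matched — but flip the accepting set: everything except the trap S2 accepts.
A 3-state machine:
        a   b   c  
>* S0   S1  S0  S0 
 * S1   S2  S0  S0 
   S2   S2  S2  S2 
(> = start, * = accepting)

start=S0 accept=S0,S1 S0-a->S1 S0-b->S0 S0-c->S0 S1-a->S2 S1-b->S0 S1-c->S0 S2-a->S2 S2-b->S2 S2-c->S2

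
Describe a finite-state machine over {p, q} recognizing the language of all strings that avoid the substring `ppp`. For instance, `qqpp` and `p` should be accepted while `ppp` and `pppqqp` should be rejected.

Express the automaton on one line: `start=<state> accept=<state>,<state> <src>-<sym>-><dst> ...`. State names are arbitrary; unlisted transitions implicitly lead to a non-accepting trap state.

This is the complement of 'contains `ppp`'. Use the same substring-matching states — S0 through S3 holding how much of `ppp` has just been matched — but flip the accepting set: everything except the trap S3 accepts.
A 4-state machine:
        p   q  
>* S0   S1  S0 
 * S1   S2  S0 
 * S2   S3  S0 
   S3   S3  S3 
(> = start, * = accepting)

start=S0 accept=S0,S1,S2 S0-p->S1 S0-q->S0 S1-p->S2 S1-q->S0 S2-p->S3 S2-q->S0 S3-p->S3 S3-q->S3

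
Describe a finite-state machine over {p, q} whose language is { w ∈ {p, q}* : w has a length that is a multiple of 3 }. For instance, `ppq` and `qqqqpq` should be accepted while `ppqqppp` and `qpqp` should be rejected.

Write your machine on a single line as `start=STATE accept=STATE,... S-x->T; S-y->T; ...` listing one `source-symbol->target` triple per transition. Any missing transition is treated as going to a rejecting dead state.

start=S0; accept=S0; S0-p->S1; S0-q->S1; S1-p->S2; S1-q->S2; S2-p->S0; S2-q->S0

Count input length modulo 3: every symbol advances one step around the cycle S0 → S1 → S2 → S0. Accept at S0.
With 3 states:
        p   q  
>* S0   S1  S1 
   S1   S2  S2 
   S2   S0  S0 
(> = start, * = accepting)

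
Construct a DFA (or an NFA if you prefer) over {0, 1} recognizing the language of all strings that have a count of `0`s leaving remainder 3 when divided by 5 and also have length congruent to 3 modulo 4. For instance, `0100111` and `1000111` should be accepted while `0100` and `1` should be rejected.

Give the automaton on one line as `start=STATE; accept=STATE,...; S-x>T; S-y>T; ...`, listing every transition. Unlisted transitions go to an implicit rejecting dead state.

Build one automaton per condition and run them in lockstep. One (5 states) tracks the count of `0`s modulo 5; the other (4 states) tracks the input length modulo 4. Each combined state is a pair, one component from each; accept when both components accept.
20 states suffice.
       0  1 
>  A   B  C 
   B   D  E 
   C   E  F 
   D   G  H 
   E   H  I 
   F   I  J 
 * G   K  L 
   H   L  M 
   I   M  N 
   J   N  A 
   K   C  O 
   L   O  P 
   M   P  Q 
   N   Q  B 
   O   F  R 
   P   R  S 
   Q   S  D 
   R   J  T 
   S   T  G 
   T   A  K 
(> = start, * = accepting)

start=A; accept=G; A-0>B; A-1>C; B-0>D; B-1>E; C-0>E; C-1>F; D-0>G; D-1>H; E-0>H; E-1>I; F-0>I; F-1>J; G-0>K; G-1>L; H-0>L; H-1>M; I-0>M; I-1>N; J-0>N; J-1>A; K-0>C; K-1>O; L-0>O; L-1>P; M-0>P; M-1>Q; N-0>Q; N-1>B; O-0>F; O-1>R; P-0>R; P-1>S; Q-0>S; Q-1>D; R-0>J; R-1>T; S-0>T; S-1>G; T-0>A; T-1>K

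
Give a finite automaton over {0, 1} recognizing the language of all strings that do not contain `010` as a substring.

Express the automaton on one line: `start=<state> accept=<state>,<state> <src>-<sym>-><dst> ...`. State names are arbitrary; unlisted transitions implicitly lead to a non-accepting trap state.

start=q0 accept=q0,q1,q2 q0-0->q1 q0-1->q0 q1-0->q1 q1-1->q2 q2-0->q3 q2-1->q0 q3-0->q3 q3-1->q3

This is the complement of 'contains `010`'. Use the same substring-matching states — q0 through q3 holding how much of `010` has just been matched — but flip the accepting set: everything except the trap q3 accepts.
With 4 states:
        0   1  
>* q0   q1  q0 
 * q1   q1  q2 
 * q2   q3  q0 
   q3   q3  q3 
(> = start, * = accepting)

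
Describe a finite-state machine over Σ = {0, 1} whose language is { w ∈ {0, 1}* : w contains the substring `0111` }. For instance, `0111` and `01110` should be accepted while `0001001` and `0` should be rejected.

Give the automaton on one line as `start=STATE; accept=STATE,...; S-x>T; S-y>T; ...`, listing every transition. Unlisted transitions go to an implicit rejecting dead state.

States S0..S3 record the length of the longest prefix of `0111` that matches the current input suffix. Reaching S4 means `0111` has been seen, and we stay there forever. Accept from S4.
A 5-state machine:
        0   1  
>  S0   S1  S0 
   S1   S1  S2 
   S2   S1  S3 
   S3   S1  S4 
 * S4   S4  S4 
(> = start, * = accepting)

start=S0; accept=S4; S0-0>S1; S0-1>S0; S1-0>S1; S1-1>S2; S2-0>S1; S2-1>S3; S3-0>S1; S3-1>S4; S4-0>S4; S4-1>S4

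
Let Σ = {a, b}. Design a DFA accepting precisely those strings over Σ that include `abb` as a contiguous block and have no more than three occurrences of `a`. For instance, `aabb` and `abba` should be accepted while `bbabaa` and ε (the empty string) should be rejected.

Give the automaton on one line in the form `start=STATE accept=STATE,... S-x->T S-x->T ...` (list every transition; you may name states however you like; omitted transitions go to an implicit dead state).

start=S0 accept=S6,S9,S10 S0-a->S1 S0-b->S0 S1-a->S2 S1-b->S3 S2-a->S4 S2-b->S5 S3-a->S2 S3-b->S6 S4-a->S7 S4-b->S8 S5-a->S4 S5-b->S9 S6-a->S9 S6-b->S6 S7-a->S7 S7-b->S7 S8-a->S7 S8-b->S10 S9-a->S10 S9-b->S9 S10-a->S7 S10-b->S10

Run two small machines in parallel and take their product. One (4 states) tracks whether and how much of `abb` has been seen; the other (5 states) tracks the count of `a`s, saturating at 4. Each combined state is a pair, one component from each; accept when both components accept. Minimizing collapses redundant product states.
          a    b  
>  S0     S1   S0 
   S1     S2   S3 
   S2     S4   S5 
   S3     S2   S6 
   S4     S7   S8 
   S5     S4   S9 
 * S6     S9   S6 
   S7     S7   S7 
   S8     S7  S10 
 * S9    S10   S9 
 * S10    S7  S10 
(> = start, * = accepting)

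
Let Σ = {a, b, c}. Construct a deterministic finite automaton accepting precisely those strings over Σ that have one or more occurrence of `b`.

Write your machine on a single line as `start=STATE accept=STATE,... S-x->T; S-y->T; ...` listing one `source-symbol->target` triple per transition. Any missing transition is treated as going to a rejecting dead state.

start=q0; accept=q1,q2; q0-a->q0; q0-b->q1; q0-c->q0; q1-a->q1; q1-b->q2; q1-c->q1; q2-a->q2; q2-b->q2; q2-c->q2

Only the number of `b`s matters, and only up to 2. Make a chain q0 → q1 → q2 advanced by each `b` (with q2 absorbing); every other symbol self-loops. The accepting set is {q1, q2}.
A 3-state machine:
        a   b   c  
>  q0   q0  q1  q0 
 * q1   q1  q2  q1 
 * q2   q2  q2  q2 
(> = start, * = accepting)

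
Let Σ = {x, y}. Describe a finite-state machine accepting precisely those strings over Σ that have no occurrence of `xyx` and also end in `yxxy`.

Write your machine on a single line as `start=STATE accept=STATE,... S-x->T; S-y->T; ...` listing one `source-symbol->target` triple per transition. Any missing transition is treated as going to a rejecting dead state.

Handle the two conditions separately and then intersect. The first has 4 states tracking partial matches of the forbidden pattern `xyx`; the second has 5 states tracking how much of the suffix `yxxy` has currently been matched. A product state is a pair (one from each), accepting exactly when both do. Minimizing collapses redundant product states.
An 8-state machine:
       x  y 
>  A   B  C 
   B   B  D 
   C   E  C 
   D   F  C 
   E   G  D 
   F   F  F 
   G   B  H 
 * H   F  C 
(> = start, * = accepting)

start=A; accept=H; A-x->B; A-y->C; B-x->B; B-y->D; C-x->E; C-y->C; D-x->F; D-y->C; E-x->G; E-y->D; F-x->F; F-y->F; G-x->B; G-y->H; H-x->F; H-y->C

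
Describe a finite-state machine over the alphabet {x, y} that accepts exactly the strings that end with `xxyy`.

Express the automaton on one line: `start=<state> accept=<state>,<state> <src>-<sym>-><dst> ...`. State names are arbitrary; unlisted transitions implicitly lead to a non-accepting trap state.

start=S0 accept=S4 S0-x->S1 S0-y->S0 S1-x->S2 S1-y->S0 S2-x->S2 S2-y->S3 S3-x->S1 S3-y->S4 S4-x->S1 S4-y->S0

Remember how much of `xxyy` the current input suffix matches. State S0 means no match yet; S1 means the last symbol is `x`; S2 means the last 2 symbols are `xx`; S3 means the last 3 symbols are `xxy`; S4 means the last 4 symbols are `xxyy`. Only S4 accepts. On a mismatch, fall back to the longest proper suffix that is still a prefix of `xxyy`.
With 5 states:
        x   y  
>  S0   S1  S0 
   S1   S2  S0 
   S2   S2  S3 
   S3   S1  S4 
 * S4   S1  S0 
(> = start, * = accepting)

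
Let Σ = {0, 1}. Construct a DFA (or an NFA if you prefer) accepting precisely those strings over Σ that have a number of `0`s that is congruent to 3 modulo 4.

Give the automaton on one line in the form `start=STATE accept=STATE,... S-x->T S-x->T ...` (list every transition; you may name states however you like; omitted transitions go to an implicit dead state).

start=q0 accept=q3 q0-0->q1 q0-1->q0 q1-0->q2 q1-1->q1 q2-0->q3 q2-1->q2 q3-0->q0 q3-1->q3

Keep the running count of `0`s modulo 4: each `0` advances along the cycle q0 → q1 → q2 → q3 → q0 while other symbols loop. Accept at q3.
4 states suffice.
        0   1  
>  q0   q1  q0 
   q1   q2  q1 
   q2   q3  q2 
 * q3   q0  q3 
(> = start, * = accepting)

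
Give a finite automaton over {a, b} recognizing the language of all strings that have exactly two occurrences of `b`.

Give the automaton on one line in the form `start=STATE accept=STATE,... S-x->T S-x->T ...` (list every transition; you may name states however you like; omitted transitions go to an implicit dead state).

Only the number of `b`s matters, and only up to 3. Make a chain S0 → S1 → S2 → S3 advanced by each `b` (with S3 absorbing); every other symbol self-loops. The accepting set is {S2}.
With 4 states:
        a   b  
>  S0   S0  S1 
   S1   S1  S2 
 * S2   S2  S3 
   S3   S3  S3 
(> = start, * = accepting)

start=S0 accept=S2 S0-a->S0 S0-b->S1 S1-a->S1 S1-b->S2 S2-a->S2 S2-b->S3 S3-a->S3 S3-b->S3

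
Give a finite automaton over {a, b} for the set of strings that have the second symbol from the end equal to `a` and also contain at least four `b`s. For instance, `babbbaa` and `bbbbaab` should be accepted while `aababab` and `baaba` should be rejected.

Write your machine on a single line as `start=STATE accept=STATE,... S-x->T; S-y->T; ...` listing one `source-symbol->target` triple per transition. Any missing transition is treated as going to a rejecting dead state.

start=q0; accept=q16,q19,q20,q22; q0-a->q1; q0-b->q2; q1-a->q3; q1-b->q4; q2-a->q5; q2-b->q6; q3-a->q3; q3-b->q4; q4-a->q5; q4-b->q6; q5-a->q7; q5-b->q8; q6-a->q9; q6-b->q10; q7-a->q7; q7-b->q8; q8-a->q9; q8-b->q10; q9-a->q11; q9-b->q12; q10-a->q13; q10-b->q14; q11-a->q11; q11-b->q12; q12-a->q13; q12-b->q14; q13-a->q15; q13-b->q16; q14-a->q17; q14-b->q18; q15-a->q15; q15-b->q16; q16-a->q17; q16-b->q18; q17-a->q19; q17-b->q20; q18-a->q21; q18-b->q18; q19-a->q19; q19-b->q20; q20-a->q21; q20-b->q18; q21-a->q22; q21-b->q20; q22-a->q22; q22-b->q20

Run two small machines in parallel and take their product. One (7 states) tracks the last 2 symbols read; the other (6 states) tracks the count of `b`s, saturating at 5. Each combined state is a pair, one component from each; accept when both components accept.
A 23-state machine:
          a    b  
>  q0     q1   q2 
   q1     q3   q4 
   q2     q5   q6 
   q3     q3   q4 
   q4     q5   q6 
   q5     q7   q8 
   q6     q9  q10 
   q7     q7   q8 
   q8     q9  q10 
   q9    q11  q12 
   q10   q13  q14 
   q11   q11  q12 
   q12   q13  q14 
   q13   q15  q16 
   q14   q17  q18 
   q15   q15  q16 
 * q16   q17  q18 
   q17   q19  q20 
   q18   q21  q18 
 * q19   q19  q20 
 * q20   q21  q18 
   q21   q22  q20 
 * q22   q22  q20 
(> = start, * = accepting)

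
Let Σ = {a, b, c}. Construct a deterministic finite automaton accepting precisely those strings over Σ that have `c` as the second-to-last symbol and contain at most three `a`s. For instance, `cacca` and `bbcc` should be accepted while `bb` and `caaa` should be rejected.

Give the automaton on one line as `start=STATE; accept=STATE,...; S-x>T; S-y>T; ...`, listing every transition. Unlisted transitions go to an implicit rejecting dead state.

Run two small machines in parallel and take their product. The first has 13 states tracking the last 2 symbols read; the second has 5 states tracking the count of `a`s, saturating at 4. A product state is a pair (one from each), accepting exactly when both do. Minimizing collapses redundant product states.
          a    b    c  
>  S0     S1   S0   S2 
   S1     S3   S1   S4 
   S2     S5   S6   S7 
   S3     S8   S3   S9 
   S4    S10   S5  S11 
 * S5     S3   S1   S4 
 * S6     S1   S0   S2 
 * S7     S5   S6   S7 
   S8    S12   S8  S13 
   S9    S14  S10  S15 
 * S10    S8   S3   S9 
 * S11   S10   S5  S11 
   S12   S12  S12  S12 
   S13   S12  S14  S16 
 * S14   S12   S8  S13 
 * S15   S14  S10  S15 
 * S16   S12  S14  S16 
(> = start, * = accepting)

start=S0; accept=S5,S6,S7,S10,S11,S14,S15,S16; S0-a>S1; S0-b>S0; S0-c>S2; S1-a>S3; S1-b>S1; S1-c>S4; S2-a>S5; S2-b>S6; S2-c>S7; S3-a>S8; S3-b>S3; S3-c>S9; S4-a>S10; S4-b>S5; S4-c>S11; S5-a>S3; S5-b>S1; S5-c>S4; S6-a>S1; S6-b>S0; S6-c>S2; S7-a>S5; S7-b>S6; S7-c>S7; S8-a>S12; S8-b>S8; S8-c>S13; S9-a>S14; S9-b>S10; S9-c>S15; S10-a>S8; S10-b>S3; S10-c>S9; S11-a>S10; S11-b>S5; S11-c>S11; S12-a>S12; S12-b>S12; S12-c>S12; S13-a>S12; S13-b>S14; S13-c>S16; S14-a>S12; S14-b>S8; S14-c>S13; S15-a>S14; S15-b>S10; S15-c>S15; S16-a>S12; S16-b>S14; S16-c>S16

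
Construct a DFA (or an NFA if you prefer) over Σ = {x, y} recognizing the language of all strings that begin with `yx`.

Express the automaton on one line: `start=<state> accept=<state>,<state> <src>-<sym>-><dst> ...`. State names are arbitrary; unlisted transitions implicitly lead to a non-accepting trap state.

Walk along `yx` while the input agrees: from q0 take `y` to q1, and so on. Any deviation drops to the rejecting sink q3. Once q2 is reached the prefix is confirmed and every continuation is accepted.
A 4-state machine:
        x   y  
>  q0   q3  q1 
   q1   q2  q3 
 * q2   q2  q2 
   q3   q3  q3 
(> = start, * = accepting)

start=q0 accept=q2 q0-x->q3 q0-y->q1 q1-x->q2 q1-y->q3 q2-x->q2 q2-y->q2 q3-x->q3 q3-y->q3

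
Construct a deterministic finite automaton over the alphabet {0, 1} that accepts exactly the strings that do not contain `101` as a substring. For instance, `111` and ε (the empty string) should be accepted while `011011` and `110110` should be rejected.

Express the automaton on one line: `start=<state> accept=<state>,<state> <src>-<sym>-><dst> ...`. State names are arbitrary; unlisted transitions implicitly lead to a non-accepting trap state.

This is the complement of 'contains `101`'. Use the same substring-matching states — q0 through q3 holding how much of `101` has just been matched — but flip the accepting set: everything except the trap q3 accepts.
A 4-state machine:
        0   1  
>* q0   q0  q1 
 * q1   q2  q1 
 * q2   q0  q3 
   q3   q3  q3 
(> = start, * = accepting)

start=q0 accept=q0,q1,q2 q0-0->q0 q0-1->q1 q1-0->q2 q1-1->q1 q2-0->q0 q2-1->q3 q3-0->q3 q3-1->q3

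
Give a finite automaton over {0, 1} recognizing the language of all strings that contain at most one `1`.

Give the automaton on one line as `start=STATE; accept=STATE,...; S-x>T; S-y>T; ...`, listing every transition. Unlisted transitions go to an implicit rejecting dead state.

Count `1`s, saturating at 2: state s0 means no `1` yet, s1 means one `1` seen, s2 means more than one. Each `1` increments (capped at s2); other symbols loop. Accept from {s0, s1}.
With 3 states:
        0   1  
>* s0   s0  s1 
 * s1   s1  s2 
   s2   s2  s2 
(> = start, * = accepting)

start=s0; accept=s0,s1; s0-0>s0; s0-1>s1; s1-0>s1; s1-1>s2; s2-0>s2; s2-1>s2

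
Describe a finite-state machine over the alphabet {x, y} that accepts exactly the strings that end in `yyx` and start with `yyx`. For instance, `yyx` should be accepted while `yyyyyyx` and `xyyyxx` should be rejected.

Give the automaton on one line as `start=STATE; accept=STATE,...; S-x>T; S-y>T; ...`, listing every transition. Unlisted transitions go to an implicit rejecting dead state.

Build one automaton per condition and run them in lockstep. The first has 4 states tracking how much of the suffix `yyx` has currently been matched; the second has 5 states tracking whether the input so far still matches the prefix `yyx`. A product state is a pair (one from each), accepting exactly when both do.
An 11-state machine:
          x    y  
>  S0     S1   S2 
   S1     S1   S3 
   S2     S1   S4 
   S3     S1   S5 
   S4     S6   S5 
   S5     S7   S5 
 * S6     S8   S9 
   S7     S1   S3 
   S8     S8   S9 
   S9     S8  S10 
   S10    S6  S10 
(> = start, * = accepting)

start=S0; accept=S6; S0-x>S1; S0-y>S2; S1-x>S1; S1-y>S3; S2-x>S1; S2-y>S4; S3-x>S1; S3-y>S5; S4-x>S6; S4-y>S5; S5-x>S7; S5-y>S5; S6-x>S8; S6-y>S9; S7-x>S1; S7-y>S3; S8-x>S8; S8-y>S9; S9-x>S8; S9-y>S10; S10-x>S6; S10-y>S10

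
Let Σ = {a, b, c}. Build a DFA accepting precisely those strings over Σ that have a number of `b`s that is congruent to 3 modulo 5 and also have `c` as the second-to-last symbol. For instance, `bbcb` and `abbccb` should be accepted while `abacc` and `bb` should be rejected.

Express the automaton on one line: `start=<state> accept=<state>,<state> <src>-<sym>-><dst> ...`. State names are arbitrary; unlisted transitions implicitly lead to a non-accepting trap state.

start=S0 accept=S7,S8 S0-a->S0 S0-b->S1 S0-c->S0 S1-a->S1 S1-b->S2 S1-c->S1 S2-a->S2 S2-b->S3 S2-c->S4 S3-a->S3 S3-b->S5 S3-c->S6 S4-a->S2 S4-b->S7 S4-c->S4 S5-a->S5 S5-b->S0 S5-c->S5 S6-a->S7 S6-b->S5 S6-c->S8 S7-a->S3 S7-b->S5 S7-c->S6 S8-a->S7 S8-b->S5 S8-c->S8

Build one automaton per condition and run them in lockstep. The first has 5 states tracking the count of `b`s modulo 5; the second has 13 states tracking the last 2 symbols read. A product state is a pair (one from each), accepting exactly when both do. Minimizing collapses redundant product states.
With 9 states:
        a   b   c  
>  S0   S0  S1  S0 
   S1   S1  S2  S1 
   S2   S2  S3  S4 
   S3   S3  S5  S6 
   S4   S2  S7  S4 
   S5   S5  S0  S5 
   S6   S7  S5  S8 
 * S7   S3  S5  S6 
 * S8   S7  S5  S8 
(> = start, * = accepting)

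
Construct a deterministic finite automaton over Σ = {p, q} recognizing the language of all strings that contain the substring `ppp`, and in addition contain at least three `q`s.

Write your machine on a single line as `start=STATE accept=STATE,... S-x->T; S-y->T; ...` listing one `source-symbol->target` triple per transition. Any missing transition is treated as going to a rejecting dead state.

start=A; accept=P; A-p->B; A-q->C; B-p->D; B-q->C; C-p->E; C-q->F; D-p->G; D-q->C; E-p->H; E-q->F; F-p->I; F-q->J; G-p->G; G-q->K; H-p->K; H-q->F; I-p->L; I-q->J; J-p->M; J-q->J; K-p->K; K-q->N; L-p->N; L-q->J; M-p->O; M-q->J; N-p->N; N-q->P; O-p->P; O-q->J; P-p->P; P-q->P

Build one automaton per condition and run them in lockstep. One (4 states) tracks whether and how much of `ppp` has been seen; the other (5 states) tracks the count of `q`s, saturating at 4. Each combined state is a pair, one component from each; accept when both components accept. After merging equivalent states the machine shrinks.
16 states suffice.
       p  q 
>  A   B  C 
   B   D  C 
   C   E  F 
   D   G  C 
   E   H  F 
   F   I  J 
   G   G  K 
   H   K  F 
   I   L  J 
   J   M  J 
   K   K  N 
   L   N  J 
   M   O  J 
   N   N  P 
   O   P  J 
 * P   P  P 
(> = start, * = accepting)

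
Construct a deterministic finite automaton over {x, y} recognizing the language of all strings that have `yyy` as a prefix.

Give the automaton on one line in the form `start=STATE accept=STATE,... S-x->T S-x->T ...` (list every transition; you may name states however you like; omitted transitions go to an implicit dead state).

Check the first 3 symbols one by one: s0 through s2 record how many have matched `yyy` so far; any wrong symbol goes to the dead state s4. After all 3 match we enter the accepting sink s3.
        x   y  
>  s0   s4  s1 
   s1   s4  s2 
   s2   s4  s3 
 * s3   s3  s3 
   s4   s4  s4 
(> = start, * = accepting)

start=s0 accept=s3 s0-x->s4 s0-y->s1 s1-x->s4 s1-y->s2 s2-x->s4 s2-y->s3 s3-x->s3 s3-y->s3 s4-x->s4 s4-y->s4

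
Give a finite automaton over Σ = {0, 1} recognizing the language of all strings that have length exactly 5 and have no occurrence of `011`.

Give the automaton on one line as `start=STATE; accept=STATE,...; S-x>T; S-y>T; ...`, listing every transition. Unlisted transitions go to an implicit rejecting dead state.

Handle the two conditions separately and then intersect. One (7 states) tracks the input length, saturating at 6; the other (4 states) tracks partial matches of the forbidden pattern `011`. Each combined state is a pair, one component from each; accept when both components accept. Minimizing collapses redundant product states.
With 13 states:
          0    1  
>  q0     q1   q2 
   q1     q3   q4 
   q2     q3   q5 
   q3     q6   q7 
   q4     q6   q8 
   q5     q6   q9 
   q6    q10  q11 
   q7    q10   q8 
   q8     q8   q8 
   q9    q10  q10 
   q10   q12  q12 
   q11   q12   q8 
 * q12    q8   q8 
(> = start, * = accepting)

start=q0; accept=q12; q0-0>q1; q0-1>q2; q1-0>q3; q1-1>q4; q2-0>q3; q2-1>q5; q3-0>q6; q3-1>q7; q4-0>q6; q4-1>q8; q5-0>q6; q5-1>q9; q6-0>q10; q6-1>q11; q7-0>q10; q7-1>q8; q8-0>q8; q8-1>q8; q9-0>q10; q9-1>q10; q10-0>q12; q10-1>q12; q11-0>q12; q11-1>q8; q12-0>q8; q12-1>q8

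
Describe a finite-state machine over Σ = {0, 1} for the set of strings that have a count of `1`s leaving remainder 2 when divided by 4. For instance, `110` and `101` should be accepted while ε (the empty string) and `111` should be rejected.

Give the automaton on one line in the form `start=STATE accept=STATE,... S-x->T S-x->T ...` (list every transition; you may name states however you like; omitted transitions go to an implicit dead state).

The only thing that matters is how many `1`s have appeared, reduced mod 4. Use one state per residue: q0 for 0, …, q3 for 3. Reading `1` moves to the next residue; anything else stays put. q2 is accepting.
A 4-state machine:
        0   1  
>  q0   q0  q1 
   q1   q1  q2 
 * q2   q2  q3 
   q3   q3  q0 
(> = start, * = accepting)

start=q0 accept=q2 q0-0->q0 q0-1->q1 q1-0->q1 q1-1->q2 q2-0->q2 q2-1->q3 q3-0->q3 q3-1->q0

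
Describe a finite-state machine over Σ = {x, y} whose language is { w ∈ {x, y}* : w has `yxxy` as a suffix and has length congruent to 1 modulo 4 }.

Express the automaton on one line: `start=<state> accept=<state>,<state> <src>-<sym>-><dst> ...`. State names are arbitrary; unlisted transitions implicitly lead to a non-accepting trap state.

Build one automaton per condition and run them in lockstep. The first has 5 states tracking how much of the suffix `yxxy` has currently been matched; the second has 4 states tracking the input length modulo 4. A product state is a pair (one from each), accepting exactly when both do.
20 states suffice.
          x    y  
>  S0     S1   S2 
   S1     S3   S4 
   S2     S5   S4 
   S3     S6   S7 
   S4     S8   S7 
   S5     S9   S7 
   S6     S0  S10 
   S7    S11  S10 
   S8    S12  S10 
   S9     S0  S13 
   S10   S14   S2 
   S11   S15   S2 
   S12    S1  S16 
   S13   S14   S2 
   S14   S17   S4 
   S15    S3  S18 
 * S16    S5   S4 
   S17    S6  S19 
   S18    S8   S7 
   S19   S11  S10 
(> = start, * = accepting)

start=S0 accept=S16 S0-x->S1 S0-y->S2 S1-x->S3 S1-y->S4 S2-x->S5 S2-y->S4 S3-x->S6 S3-y->S7 S4-x->S8 S4-y->S7 S5-x->S9 S5-y->S7 S6-x->S0 S6-y->S10 S7-x->S11 S7-y->S10 S8-x->S12 S8-y->S10 S9-x->S0 S9-y->S13 S10-x->S14 S10-y->S2 S11-x->S15 S11-y->S2 S12-x->S1 S12-y->S16 S13-x->S14 S13-y->S2 S14-x->S17 S14-y->S4 S15-x->S3 S15-y->S18 S16-x->S5 S16-y->S4 S17-x->S6 S17-y->S19 S18-x->S8 S18-y->S7 S19-x->S11 S19-y->S10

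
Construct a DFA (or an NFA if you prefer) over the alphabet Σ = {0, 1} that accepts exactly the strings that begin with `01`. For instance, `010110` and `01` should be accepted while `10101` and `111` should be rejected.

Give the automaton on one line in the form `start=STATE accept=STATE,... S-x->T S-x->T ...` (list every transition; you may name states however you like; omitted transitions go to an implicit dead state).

Check the first 2 symbols one by one: A through B record how many have matched `01` so far; any wrong symbol goes to the dead state D. After all 2 match we enter the accepting sink C.
With 4 states:
       0  1 
>  A   B  D 
   B   D  C 
 * C   C  C 
   D   D  D 
(> = start, * = accepting)

start=A accept=C A-0->B A-1->D B-0->D B-1->C C-0->C C-1->C D-0->D D-1->D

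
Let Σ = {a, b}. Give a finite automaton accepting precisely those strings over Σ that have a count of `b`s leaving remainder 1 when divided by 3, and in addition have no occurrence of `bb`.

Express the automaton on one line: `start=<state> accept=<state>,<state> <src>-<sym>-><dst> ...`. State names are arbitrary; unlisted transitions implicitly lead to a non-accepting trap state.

Run two small machines in parallel and take their product. One (3 states) tracks the count of `b`s modulo 3; the other (3 states) tracks partial matches of the forbidden pattern `bb`. Each combined state is a pair, one component from each; accept when both components accept. Minimizing collapses redundant product states.
7 states suffice.
        a   b  
>  s0   s0  s1 
 * s1   s2  s3 
 * s2   s2  s4 
   s3   s3  s3 
   s4   s5  s3 
   s5   s5  s6 
   s6   s0  s3 
(> = start, * = accepting)

start=s0 accept=s1,s2 s0-a->s0 s0-b->s1 s1-a->s2 s1-b->s3 s2-a->s2 s2-b->s4 s3-a->s3 s3-b->s3 s4-a->s5 s4-b->s3 s5-a->s5 s5-b->s6 s6-a->s0 s6-b->s3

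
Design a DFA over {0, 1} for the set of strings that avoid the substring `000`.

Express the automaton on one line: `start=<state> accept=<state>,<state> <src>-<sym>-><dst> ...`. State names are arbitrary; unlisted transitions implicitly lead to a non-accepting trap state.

Track partial matches of the forbidden pattern `000`. State q3 is a dead state reached once `000` has occurred; every other state accepts. q0 means no part of `000` is currently matched.
A 4-state machine:
        0   1  
>* q0   q1  q0 
 * q1   q2  q0 
 * q2   q3  q0 
   q3   q3  q3 
(> = start, * = accepting)

start=q0 accept=q0,q1,q2 q0-0->q1 q0-1->q0 q1-0->q2 q1-1->q0 q2-0->q3 q2-1->q0 q3-0->q3 q3-1->q3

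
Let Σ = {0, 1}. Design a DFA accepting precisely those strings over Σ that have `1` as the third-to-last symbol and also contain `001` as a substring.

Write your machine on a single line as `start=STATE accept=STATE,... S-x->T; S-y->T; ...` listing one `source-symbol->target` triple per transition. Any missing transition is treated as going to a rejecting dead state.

start=s0; accept=s17,s18,s19,s20; s0-0->s1; s0-1->s2; s1-0->s3; s1-1->s4; s2-0->s5; s2-1->s6; s3-0->s7; s3-1->s8; s4-0->s9; s4-1->s10; s5-0->s11; s5-1->s12; s6-0->s13; s6-1->s14; s7-0->s7; s7-1->s8; s8-0->s15; s8-1->s16; s9-0->s11; s9-1->s12; s10-0->s13; s10-1->s14; s11-0->s7; s11-1->s8; s12-0->s9; s12-1->s10; s13-0->s11; s13-1->s12; s14-0->s13; s14-1->s14; s15-0->s17; s15-1->s18; s16-0->s19; s16-1->s20; s17-0->s21; s17-1->s8; s18-0->s15; s18-1->s16; s19-0->s17; s19-1->s18; s20-0->s19; s20-1->s20; s21-0->s21; s21-1->s8

Build one automaton per condition and run them in lockstep. One (15 states) tracks the last 3 symbols read; the other (4 states) tracks whether and how much of `001` has been seen. Each combined state is a pair, one component from each; accept when both components accept.
22 states suffice.
          0    1  
>  s0     s1   s2 
   s1     s3   s4 
   s2     s5   s6 
   s3     s7   s8 
   s4     s9  s10 
   s5    s11  s12 
   s6    s13  s14 
   s7     s7   s8 
   s8    s15  s16 
   s9    s11  s12 
   s10   s13  s14 
   s11    s7   s8 
   s12    s9  s10 
   s13   s11  s12 
   s14   s13  s14 
   s15   s17  s18 
   s16   s19  s20 
 * s17   s21   s8 
 * s18   s15  s16 
 * s19   s17  s18 
 * s20   s19  s20 
   s21   s21   s8 
(> = start, * = accepting)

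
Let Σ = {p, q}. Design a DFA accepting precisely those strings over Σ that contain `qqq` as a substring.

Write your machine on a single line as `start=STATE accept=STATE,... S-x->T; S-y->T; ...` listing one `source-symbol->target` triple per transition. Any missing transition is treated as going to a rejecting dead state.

start=s0; accept=s3; s0-p->s0; s0-q->s1; s1-p->s0; s1-q->s2; s2-p->s0; s2-q->s3; s3-p->s3; s3-q->s3

States s0..s2 record the length of the longest prefix of `qqq` that matches the current input suffix. Reaching s3 means `qqq` has been seen, and we stay there forever. Accept from s3.
With 4 states:
        p   q  
>  s0   s0  s1 
   s1   s0  s2 
   s2   s0  s3 
 * s3   s3  s3 
(> = start, * = accepting)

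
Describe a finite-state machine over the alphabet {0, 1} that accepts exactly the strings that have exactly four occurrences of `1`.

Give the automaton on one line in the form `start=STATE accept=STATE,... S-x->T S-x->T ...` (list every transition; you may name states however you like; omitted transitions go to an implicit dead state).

Count `1`s, saturating at 5: states q0 through q4 mean 0 through 4 `1`s seen; q5 means more than 4. Each `1` increments (capped at q5); other symbols loop. Accept from {q4}.
A 6-state machine:
        0   1  
>  q0   q0  q1 
   q1   q1  q2 
   q2   q2  q3 
   q3   q3  q4 
 * q4   q4  q5 
   q5   q5  q5 
(> = start, * = accepting)

start=q0 accept=q4 q0-0->q0 q0-1->q1 q1-0->q1 q1-1->q2 q2-0->q2 q2-1->q3 q3-0->q3 q3-1->q4 q4-0->q4 q4-1->q5 q5-0->q5 q5-1->q5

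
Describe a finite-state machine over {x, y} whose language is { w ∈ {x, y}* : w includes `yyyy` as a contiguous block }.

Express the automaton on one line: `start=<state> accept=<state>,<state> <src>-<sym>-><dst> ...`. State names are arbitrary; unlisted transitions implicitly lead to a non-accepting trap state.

Track how much of `yyyy` has been matched so far: state q0 is no progress, q4 is the absorbing accept state reached once `yyyy` has occurred. Intermediate states record partial matches; on a mismatch, fall back to the longest reusable overlap.
A 5-state machine:
        x   y  
>  q0   q0  q1 
   q1   q0  q2 
   q2   q0  q3 
   q3   q0  q4 
 * q4   q4  q4 
(> = start, * = accepting)

start=q0 accept=q4 q0-x->q0 q0-y->q1 q1-x->q0 q1-y->q2 q2-x->q0 q2-y->q3 q3-x->q0 q3-y->q4 q4-x->q4 q4-y->q4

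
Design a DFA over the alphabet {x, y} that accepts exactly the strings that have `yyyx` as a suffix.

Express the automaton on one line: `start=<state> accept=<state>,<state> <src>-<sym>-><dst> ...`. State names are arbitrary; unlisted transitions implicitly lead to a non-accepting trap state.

start=q0 accept=q4 q0-x->q0 q0-y->q1 q1-x->q0 q1-y->q2 q2-x->q0 q2-y->q3 q3-x->q4 q3-y->q3 q4-x->q0 q4-y->q1

Let each state record the length of the longest suffix of the input read so far that is also a prefix of `yyyx`. q1 means the last symbol is `y`; q2 means the last 2 symbols are `yy`; q3 means the last 3 symbols are `yyy`; q4 means the last 4 symbols are `yyyx`. Accept only at q4, where the string currently ends in `yyyx`.
With 5 states:
        x   y  
>  q0   q0  q1 
   q1   q0  q2 
   q2   q0  q3 
   q3   q4  q3 
 * q4   q0  q1 
(> = start, * = accepting)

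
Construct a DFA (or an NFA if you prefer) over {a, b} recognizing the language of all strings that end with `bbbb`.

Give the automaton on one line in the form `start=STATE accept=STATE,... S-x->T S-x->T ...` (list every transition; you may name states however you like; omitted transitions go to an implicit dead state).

start=S0 accept=S4 S0-a->S0 S0-b->S1 S1-a->S0 S1-b->S2 S2-a->S0 S2-b->S3 S3-a->S0 S3-b->S4 S4-a->S0 S4-b->S4

Remember how much of `bbbb` the current input suffix matches. State S0 means no match yet; S1 means the last symbol is `b`; S2 means the last 2 symbols are `bb`; S3 means the last 3 symbols are `bbb`; S4 means the last 4 symbols are `bbbb`. Only S4 accepts. On a mismatch, fall back to the longest proper suffix that is still a prefix of `bbbb`.
        a   b  
>  S0   S0  S1 
   S1   S0  S2 
   S2   S0  S3 
   S3   S0  S4 
 * S4   S0  S4 
(> = start, * = accepting)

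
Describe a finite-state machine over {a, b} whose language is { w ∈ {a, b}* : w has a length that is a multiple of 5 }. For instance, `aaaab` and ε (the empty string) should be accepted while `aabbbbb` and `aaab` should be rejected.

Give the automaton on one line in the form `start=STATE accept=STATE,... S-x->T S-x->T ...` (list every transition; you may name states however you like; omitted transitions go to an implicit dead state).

start=q0 accept=q0 q0-a->q1 q0-b->q1 q1-a->q2 q1-b->q2 q2-a->q3 q2-b->q3 q3-a->q4 q3-b->q4 q4-a->q0 q4-b->q0

Count input length modulo 5: every symbol advances one step around the cycle q0 → q1 → q2 → q3 → q4 → q0. Accept at q0.
        a   b  
>* q0   q1  q1 
   q1   q2  q2 
   q2   q3  q3 
   q3   q4  q4 
   q4   q0  q0 
(> = start, * = accepting)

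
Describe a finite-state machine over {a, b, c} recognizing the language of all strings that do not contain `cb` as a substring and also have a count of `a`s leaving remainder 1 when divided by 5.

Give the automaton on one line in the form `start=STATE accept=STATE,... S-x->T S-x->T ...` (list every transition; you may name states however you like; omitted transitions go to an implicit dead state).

Handle the two conditions separately and then intersect. One (3 states) tracks partial matches of the forbidden pattern `cb`; the other (5 states) tracks the count of `a`s modulo 5. Each combined state is a pair, one component from each; accept when both components accept. Minimizing collapses redundant product states.
An 11-state machine:
          a    b    c  
>  q0     q1   q0   q2 
 * q1     q3   q1   q4 
   q2     q1   q5   q2 
   q3     q6   q3   q7 
 * q4     q3   q5   q4 
   q5     q5   q5   q5 
   q6     q8   q6   q9 
   q7     q6   q5   q7 
   q8     q0   q8  q10 
   q9     q8   q5   q9 
   q10    q0   q5  q10 
(> = start, * = accepting)

start=q0 accept=q1,q4 q0-a->q1 q0-b->q0 q0-c->q2 q1-a->q3 q1-b->q1 q1-c->q4 q2-a->q1 q2-b->q5 q2-c->q2 q3-a->q6 q3-b->q3 q3-c->q7 q4-a->q3 q4-b->q5 q4-c->q4 q5-a->q5 q5-b->q5 q5-c->q5 q6-a->q8 q6-b->q6 q6-c->q9 q7-a->q6 q7-b->q5 q7-c->q7 q8-a->q0 q8-b->q8 q8-c->q10 q9-a->q8 q9-b->q5 q9-c->q9 q10-a->q0 q10-b->q5 q10-c->q10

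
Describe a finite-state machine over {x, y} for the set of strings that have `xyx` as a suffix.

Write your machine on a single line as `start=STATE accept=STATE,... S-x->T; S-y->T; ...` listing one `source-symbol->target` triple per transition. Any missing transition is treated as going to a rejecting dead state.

start=A; accept=D; A-x->B; A-y->A; B-x->B; B-y->C; C-x->D; C-y->A; D-x->B; D-y->C

Let each state record the length of the longest suffix of the input read so far that is also a prefix of `xyx`. B means the last symbol is `x`; C means the last 2 symbols are `xy`; D means the last 3 symbols are `xyx`. Accept only at D, where the string currently ends in `xyx`.
4 states suffice.
       x  y 
>  A   B  A 
   B   B  C 
   C   D  A 
 * D   B  C 
(> = start, * = accepting)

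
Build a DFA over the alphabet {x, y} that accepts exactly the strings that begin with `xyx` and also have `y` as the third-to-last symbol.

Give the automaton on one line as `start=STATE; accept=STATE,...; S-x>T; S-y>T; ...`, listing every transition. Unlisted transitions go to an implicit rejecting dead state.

start=q0; accept=q16,q17,q21,q22; q0-x>q1; q0-y>q2; q1-x>q3; q1-y>q4; q2-x>q5; q2-y>q6; q3-x>q7; q3-y>q8; q4-x>q9; q4-y>q10; q5-x>q11; q5-y>q12; q6-x>q13; q6-y>q14; q7-x>q7; q7-y>q8; q8-x>q15; q8-y>q10; q9-x>q16; q9-y>q17; q10-x>q13; q10-y>q14; q11-x>q7; q11-y>q8; q12-x>q15; q12-y>q10; q13-x>q11; q13-y>q12; q14-x>q13; q14-y>q14; q15-x>q11; q15-y>q12; q16-x>q18; q16-y>q19; q17-x>q9; q17-y>q20; q18-x>q18; q18-y>q19; q19-x>q9; q19-y>q20; q20-x>q21; q20-y>q22; q21-x>q16; q21-y>q17; q22-x>q21; q22-y>q22

Handle the two conditions separately and then intersect. The first has 5 states tracking whether the input so far still matches the prefix `xyx`; the second has 15 states tracking the last 3 symbols read. A product state is a pair (one from each), accepting exactly when both do.
A 23-state machine:
          x    y  
>  q0     q1   q2 
   q1     q3   q4 
   q2     q5   q6 
   q3     q7   q8 
   q4     q9  q10 
   q5    q11  q12 
   q6    q13  q14 
   q7     q7   q8 
   q8    q15  q10 
   q9    q16  q17 
   q10   q13  q14 
   q11    q7   q8 
   q12   q15  q10 
   q13   q11  q12 
   q14   q13  q14 
   q15   q11  q12 
 * q16   q18  q19 
 * q17    q9  q20 
   q18   q18  q19 
   q19    q9  q20 
   q20   q21  q22 
 * q21   q16  q17 
 * q22   q21  q22 
(> = start, * = accepting)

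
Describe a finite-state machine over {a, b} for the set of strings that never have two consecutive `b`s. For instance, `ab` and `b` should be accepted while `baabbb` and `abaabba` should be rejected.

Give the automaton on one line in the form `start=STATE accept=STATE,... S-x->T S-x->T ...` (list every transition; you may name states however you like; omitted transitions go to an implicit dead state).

start=S0 accept=S0,S1 S0-a->S0 S0-b->S1 S1-a->S0 S1-b->S2 S2-a->S2 S2-b->S2

This is the complement of 'contains `bb`'. Use the same substring-matching states — S0 through S2 holding how much of `bb` has just been matched — but flip the accepting set: everything except the trap S2 accepts.
3 states suffice.
        a   b  
>* S0   S0  S1 
 * S1   S0  S2 
   S2   S2  S2 
(> = start, * = accepting)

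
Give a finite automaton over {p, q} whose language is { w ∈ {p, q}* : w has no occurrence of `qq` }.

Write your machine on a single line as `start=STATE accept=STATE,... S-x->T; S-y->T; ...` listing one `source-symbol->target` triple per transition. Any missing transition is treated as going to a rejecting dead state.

start=s0; accept=s0,s1; s0-p->s0; s0-q->s1; s1-p->s0; s1-q->s2; s2-p->s2; s2-q->s2

This is the complement of 'contains `qq`'. Use the same substring-matching states — s0 through s2 holding how much of `qq` has just been matched — but flip the accepting set: everything except the trap s2 accepts.
3 states suffice.
        p   q  
>* s0   s0  s1 
 * s1   s0  s2 
   s2   s2  s2 
(> = start, * = accepting)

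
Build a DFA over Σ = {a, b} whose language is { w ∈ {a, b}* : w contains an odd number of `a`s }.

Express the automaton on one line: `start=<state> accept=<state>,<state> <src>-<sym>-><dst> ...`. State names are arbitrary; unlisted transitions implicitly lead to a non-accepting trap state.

The only thing that matters is how many `a`s have appeared, reduced mod 2. Use one state per residue: q0 for 0, …, q1 for 1. Reading `a` moves to the next residue; anything else stays put. q1 is accepting.
A 2-state machine:
        a   b  
>  q0   q1  q0 
 * q1   q0  q1 
(> = start, * = accepting)

start=q0 accept=q1 q0-a->q1 q0-b->q0 q1-a->q0 q1-b->q1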